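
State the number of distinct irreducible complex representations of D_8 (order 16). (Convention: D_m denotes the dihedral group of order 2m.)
7

Reasoning: The number of irreducible complex representations of a finite group equals its number of conjugacy classes. D_8 has 7 conjugacy classes (n/2 + 3 for n even), so D_8 (order 16) has exactly 7 irreducible complex representations.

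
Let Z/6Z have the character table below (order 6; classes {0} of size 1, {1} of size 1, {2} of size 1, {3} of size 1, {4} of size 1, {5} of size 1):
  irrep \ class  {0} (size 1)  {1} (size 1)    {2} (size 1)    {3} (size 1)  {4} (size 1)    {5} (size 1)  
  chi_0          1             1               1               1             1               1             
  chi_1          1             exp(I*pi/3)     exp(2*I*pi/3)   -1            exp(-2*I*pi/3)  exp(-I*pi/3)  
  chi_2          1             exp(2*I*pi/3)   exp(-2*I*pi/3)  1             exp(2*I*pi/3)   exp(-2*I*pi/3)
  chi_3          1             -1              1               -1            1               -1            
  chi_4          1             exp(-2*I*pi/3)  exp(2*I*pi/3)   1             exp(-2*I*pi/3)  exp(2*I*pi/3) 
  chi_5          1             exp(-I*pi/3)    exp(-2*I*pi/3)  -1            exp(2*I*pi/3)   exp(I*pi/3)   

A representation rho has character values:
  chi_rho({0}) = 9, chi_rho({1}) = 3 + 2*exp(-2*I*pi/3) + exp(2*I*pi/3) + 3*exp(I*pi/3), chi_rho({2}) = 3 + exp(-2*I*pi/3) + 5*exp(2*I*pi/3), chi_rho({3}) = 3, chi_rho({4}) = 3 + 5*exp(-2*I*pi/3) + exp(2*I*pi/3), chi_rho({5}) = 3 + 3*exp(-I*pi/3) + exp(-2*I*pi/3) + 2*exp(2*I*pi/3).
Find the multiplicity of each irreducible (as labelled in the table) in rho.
Multiplicities: chi_0: 3, chi_1: 3, chi_2: 1, chi_3: 0, chi_4: 2, chi_5: 0.

Use <chi_rho, chi> = (1/|G|) sum_C |C| * chi_rho(C) * conj(chi(C)) with |G| = 6 for each irreducible chi in the table:
  <chi_rho, chi_0> = (1/6)[1*(9)*conj(1) + 1*(3 + 2*exp(-2*I*pi/3) + exp(2*I*pi/3) + 3*exp(I*pi/3))*conj(1) + 1*(3 + exp(-2*I*pi/3) + 5*exp(2*I*pi/3))*conj(1) + 1*(3)*conj(1) + 1*(3 + 5*exp(-2*I*pi/3) + exp(2*I*pi/3))*conj(1) + 1*(3 + 3*exp(-I*pi/3) + exp(-2*I*pi/3) + 2*exp(2*I*pi/3))*conj(1)]
      = (1/6)[(9) + (3 + 2*exp(-2*I*pi/3) + exp(2*I*pi/3) + 3*exp(I*pi/3)) + (3 + exp(-2*I*pi/3) + 5*exp(2*I*pi/3)) + (3) + (3 + 5*exp(-2*I*pi/3) + exp(2*I*pi/3)) + (3 + 3*exp(-I*pi/3) + exp(-2*I*pi/3) + 2*exp(2*I*pi/3))] = 18/6 = 3
  <chi_rho, chi_1> = (1/6)[1*(9)*conj(1) + 1*(3 + 2*exp(-2*I*pi/3) + exp(2*I*pi/3) + 3*exp(I*pi/3))*conj(exp(I*pi/3)) + 1*(3 + exp(-2*I*pi/3) + 5*exp(2*I*pi/3))*conj(exp(2*I*pi/3)) + 1*(3)*conj(-1) + 1*(3 + 5*exp(-2*I*pi/3) + exp(2*I*pi/3))*conj(exp(-2*I*pi/3)) + 1*(3 + 3*exp(-I*pi/3) + exp(-2*I*pi/3) + 2*exp(2*I*pi/3))*conj(exp(-I*pi/3))]
      = (1/6)[(9) + (1 + 3*exp(-I*pi/3) + exp(I*pi/3)) + (5 + 3*exp(-2*I*pi/3) + exp(2*I*pi/3)) + (-3) + (5 + exp(-2*I*pi/3) + 3*exp(2*I*pi/3)) + (1 + exp(-I*pi/3) + 3*exp(I*pi/3))] = 18/6 = 3
  <chi_rho, chi_2> = (1/6)[1*(9)*conj(1) + 1*(3 + 2*exp(-2*I*pi/3) + exp(2*I*pi/3) + 3*exp(I*pi/3))*conj(exp(2*I*pi/3)) + 1*(3 + exp(-2*I*pi/3) + 5*exp(2*I*pi/3))*conj(exp(-2*I*pi/3)) + 1*(3)*conj(1) + 1*(3 + 5*exp(-2*I*pi/3) + exp(2*I*pi/3))*conj(exp(2*I*pi/3)) + 1*(3 + 3*exp(-I*pi/3) + exp(-2*I*pi/3) + 2*exp(2*I*pi/3))*conj(exp(-2*I*pi/3))]
      = (1/6)[(9) + (1 + 3*exp(-2*I*pi/3) + 3*exp(-I*pi/3) + 2*exp(2*I*pi/3)) + (1 + 5*exp(-2*I*pi/3) + 3*exp(2*I*pi/3)) + (3) + (1 + 3*exp(-2*I*pi/3) + 5*exp(2*I*pi/3)) + (1 + 2*exp(-2*I*pi/3) + 3*exp(2*I*pi/3) + 3*exp(I*pi/3))] = 6/6 = 1
  <chi_rho, chi_3> = (1/6)[1*(9)*conj(1) + 1*(3 + 2*exp(-2*I*pi/3) + exp(2*I*pi/3) + 3*exp(I*pi/3))*conj(-1) + 1*(3 + exp(-2*I*pi/3) + 5*exp(2*I*pi/3))*conj(1) + 1*(3)*conj(-1) + 1*(3 + 5*exp(-2*I*pi/3) + exp(2*I*pi/3))*conj(1) + 1*(3 + 3*exp(-I*pi/3) + exp(-2*I*pi/3) + 2*exp(2*I*pi/3))*conj(-1)]
      = (1/6)[(9) + (-3 - 3*exp(I*pi/3) - exp(2*I*pi/3) - 2*exp(-2*I*pi/3)) + (3 + exp(-2*I*pi/3) + 5*exp(2*I*pi/3)) + (-3) + (3 + 5*exp(-2*I*pi/3) + exp(2*I*pi/3)) + (-3 - 2*exp(2*I*pi/3) - exp(-2*I*pi/3) - 3*exp(-I*pi/3))] = 0/6 = 0
  <chi_rho, chi_4> = (1/6)[1*(9)*conj(1) + 1*(3 + 2*exp(-2*I*pi/3) + exp(2*I*pi/3) + 3*exp(I*pi/3))*conj(exp(-2*I*pi/3)) + 1*(3 + exp(-2*I*pi/3) + 5*exp(2*I*pi/3))*conj(exp(2*I*pi/3)) + 1*(3)*conj(1) + 1*(3 + 5*exp(-2*I*pi/3) + exp(2*I*pi/3))*conj(exp(-2*I*pi/3)) + 1*(3 + 3*exp(-I*pi/3) + exp(-2*I*pi/3) + 2*exp(2*I*pi/3))*conj(exp(2*I*pi/3))]
      = (1/6)[(9) + (-1 + exp(-2*I*pi/3) + 3*exp(2*I*pi/3)) + (5 + 3*exp(-2*I*pi/3) + exp(2*I*pi/3)) + (3) + (5 + exp(-2*I*pi/3) + 3*exp(2*I*pi/3)) + (-1 + 3*exp(-2*I*pi/3) + exp(2*I*pi/3))] = 12/6 = 2
  <chi_rho, chi_5> = (1/6)[1*(9)*conj(1) + 1*(3 + 2*exp(-2*I*pi/3) + exp(2*I*pi/3) + 3*exp(I*pi/3))*conj(exp(-I*pi/3)) + 1*(3 + exp(-2*I*pi/3) + 5*exp(2*I*pi/3))*conj(exp(-2*I*pi/3)) + 1*(3)*conj(-1) + 1*(3 + 5*exp(-2*I*pi/3) + exp(2*I*pi/3))*conj(exp(2*I*pi/3)) + 1*(3 + 3*exp(-I*pi/3) + exp(-2*I*pi/3) + 2*exp(2*I*pi/3))*conj(exp(I*pi/3))]
      = (1/6)[(9) + (-1 + 2*exp(-I*pi/3) + 3*exp(2*I*pi/3) + 3*exp(I*pi/3)) + (1 + 5*exp(-2*I*pi/3) + 3*exp(2*I*pi/3)) + (-3) + (1 + 3*exp(-2*I*pi/3) + 5*exp(2*I*pi/3)) + (-1 + 3*exp(-2*I*pi/3) + 3*exp(-I*pi/3) + 2*exp(I*pi/3))] = 0/6 = 0
(Exp terms are combined using exp(i*s)*conj(exp(i*t)) = exp(i*(s-t)), and sums of them are collapsed using the identity that for every m > 1 the m distinct m-th roots of unity sum to 0, e.g. 1 + exp(2*I*pi/3) + exp(-2*I*pi/3) = 0.)
Dimension check: dim(rho) = sum (mult * dim) = 3*1 + 3*1 + 1*1 + 0*1 + 2*1 + 0*1 = 9 = chi_rho(e) = 9.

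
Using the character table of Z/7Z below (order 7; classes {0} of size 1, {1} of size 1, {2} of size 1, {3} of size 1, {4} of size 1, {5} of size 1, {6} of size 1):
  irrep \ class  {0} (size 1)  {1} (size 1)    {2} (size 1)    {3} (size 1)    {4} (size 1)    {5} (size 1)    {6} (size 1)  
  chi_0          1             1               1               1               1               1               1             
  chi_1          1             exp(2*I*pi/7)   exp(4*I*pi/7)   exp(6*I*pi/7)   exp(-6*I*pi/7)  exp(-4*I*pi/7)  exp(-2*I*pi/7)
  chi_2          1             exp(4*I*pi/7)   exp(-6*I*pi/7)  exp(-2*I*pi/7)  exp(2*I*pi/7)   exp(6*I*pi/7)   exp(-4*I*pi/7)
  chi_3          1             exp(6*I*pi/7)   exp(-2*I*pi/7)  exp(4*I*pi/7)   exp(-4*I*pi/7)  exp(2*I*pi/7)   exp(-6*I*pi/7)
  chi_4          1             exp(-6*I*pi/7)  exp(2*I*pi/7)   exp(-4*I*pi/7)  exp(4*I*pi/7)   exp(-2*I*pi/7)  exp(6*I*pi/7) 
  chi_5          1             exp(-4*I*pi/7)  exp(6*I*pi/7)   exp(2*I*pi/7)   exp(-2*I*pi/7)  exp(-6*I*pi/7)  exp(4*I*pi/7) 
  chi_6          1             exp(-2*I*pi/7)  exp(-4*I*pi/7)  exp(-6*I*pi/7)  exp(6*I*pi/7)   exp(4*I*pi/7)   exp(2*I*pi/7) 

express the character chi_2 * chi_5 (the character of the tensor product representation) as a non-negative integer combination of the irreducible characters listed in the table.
chi_2 tensor chi_5 = chi_0 (all other irreducibles have multiplicity 0).

Proof sketch: The character of a tensor product is the pointwise product (chi_2 * chi_5)(C) = chi_2(C) * chi_5(C):
  {0}: (1)*(1), {1}: (exp(4*I*pi/7))*(exp(-4*I*pi/7)), {2}: (exp(-6*I*pi/7))*(exp(6*I*pi/7)), {3}: (exp(-2*I*pi/7))*(exp(2*I*pi/7)), {4}: (exp(2*I*pi/7))*(exp(-2*I*pi/7)), {5}: (exp(6*I*pi/7))*(exp(-6*I*pi/7)), {6}: (exp(-4*I*pi/7))*(exp(4*I*pi/7))
so (chi_2 * chi_5) takes values
  {0} -> 1, {1} -> 1, {2} -> 1, {3} -> 1, {4} -> 1, {5} -> 1, {6} -> 1.
Now take the inner product of this character with each irreducible chi from the table, <chi_2*chi_5, chi> = (1/7) sum_C |C| (chi_2*chi_5)(C) conj(chi(C)):
  <chi_2*chi_5, chi_0> = (1/7)[1*(1)*conj(1) + 1*(1)*conj(1) + 1*(1)*conj(1) + 1*(1)*conj(1) + 1*(1)*conj(1) + 1*(1)*conj(1) + 1*(1)*conj(1)]
      = (1/7)[(1) + (1) + (1) + (1) + (1) + (1) + (1)] = 7/7 = 1
  <chi_2*chi_5, chi_1> = (1/7)[1*(1)*conj(1) + 1*(1)*conj(exp(2*I*pi/7)) + 1*(1)*conj(exp(4*I*pi/7)) + 1*(1)*conj(exp(6*I*pi/7)) + 1*(1)*conj(exp(-6*I*pi/7)) + 1*(1)*conj(exp(-4*I*pi/7)) + 1*(1)*conj(exp(-2*I*pi/7))]
      = (1/7)[(1) + (exp(-2*I*pi/7)) + (exp(-4*I*pi/7)) + (exp(-6*I*pi/7)) + (exp(6*I*pi/7)) + (exp(4*I*pi/7)) + (exp(2*I*pi/7))] = 0/7 = 0
  <chi_2*chi_5, chi_2> = (1/7)[1*(1)*conj(1) + 1*(1)*conj(exp(4*I*pi/7)) + 1*(1)*conj(exp(-6*I*pi/7)) + 1*(1)*conj(exp(-2*I*pi/7)) + 1*(1)*conj(exp(2*I*pi/7)) + 1*(1)*conj(exp(6*I*pi/7)) + 1*(1)*conj(exp(-4*I*pi/7))]
      = (1/7)[(1) + (exp(-4*I*pi/7)) + (exp(6*I*pi/7)) + (exp(2*I*pi/7)) + (exp(-2*I*pi/7)) + (exp(-6*I*pi/7)) + (exp(4*I*pi/7))] = 0/7 = 0
  <chi_2*chi_5, chi_3> = (1/7)[1*(1)*conj(1) + 1*(1)*conj(exp(6*I*pi/7)) + 1*(1)*conj(exp(-2*I*pi/7)) + 1*(1)*conj(exp(4*I*pi/7)) + 1*(1)*conj(exp(-4*I*pi/7)) + 1*(1)*conj(exp(2*I*pi/7)) + 1*(1)*conj(exp(-6*I*pi/7))]
      = (1/7)[(1) + (exp(-6*I*pi/7)) + (exp(2*I*pi/7)) + (exp(-4*I*pi/7)) + (exp(4*I*pi/7)) + (exp(-2*I*pi/7)) + (exp(6*I*pi/7))] = 0/7 = 0
  <chi_2*chi_5, chi_4> = (1/7)[1*(1)*conj(1) + 1*(1)*conj(exp(-6*I*pi/7)) + 1*(1)*conj(exp(2*I*pi/7)) + 1*(1)*conj(exp(-4*I*pi/7)) + 1*(1)*conj(exp(4*I*pi/7)) + 1*(1)*conj(exp(-2*I*pi/7)) + 1*(1)*conj(exp(6*I*pi/7))]
      = (1/7)[(1) + (exp(6*I*pi/7)) + (exp(-2*I*pi/7)) + (exp(4*I*pi/7)) + (exp(-4*I*pi/7)) + (exp(2*I*pi/7)) + (exp(-6*I*pi/7))] = 0/7 = 0
  <chi_2*chi_5, chi_5> = (1/7)[1*(1)*conj(1) + 1*(1)*conj(exp(-4*I*pi/7)) + 1*(1)*conj(exp(6*I*pi/7)) + 1*(1)*conj(exp(2*I*pi/7)) + 1*(1)*conj(exp(-2*I*pi/7)) + 1*(1)*conj(exp(-6*I*pi/7)) + 1*(1)*conj(exp(4*I*pi/7))]
      = (1/7)[(1) + (exp(4*I*pi/7)) + (exp(-6*I*pi/7)) + (exp(-2*I*pi/7)) + (exp(2*I*pi/7)) + (exp(6*I*pi/7)) + (exp(-4*I*pi/7))] = 0/7 = 0
  <chi_2*chi_5, chi_6> = (1/7)[1*(1)*conj(1) + 1*(1)*conj(exp(-2*I*pi/7)) + 1*(1)*conj(exp(-4*I*pi/7)) + 1*(1)*conj(exp(-6*I*pi/7)) + 1*(1)*conj(exp(6*I*pi/7)) + 1*(1)*conj(exp(4*I*pi/7)) + 1*(1)*conj(exp(2*I*pi/7))]
      = (1/7)[(1) + (exp(2*I*pi/7)) + (exp(4*I*pi/7)) + (exp(6*I*pi/7)) + (exp(-6*I*pi/7)) + (exp(-4*I*pi/7)) + (exp(-2*I*pi/7))] = 0/7 = 0
(Exp terms are combined using exp(i*s)*conj(exp(i*t)) = exp(i*(s-t)), and sums of them are collapsed using the identity that for every m > 1 the m distinct m-th roots of unity sum to 0, e.g. 1 + exp(2*I*pi/3) + exp(-2*I*pi/3) = 0.)
Hence the multiplicities are chi_0: 1. Dimension check: dim(chi_2)*dim(chi_5) = 1*1 = 1 and sum (mult * dim) = 1*1 = 1.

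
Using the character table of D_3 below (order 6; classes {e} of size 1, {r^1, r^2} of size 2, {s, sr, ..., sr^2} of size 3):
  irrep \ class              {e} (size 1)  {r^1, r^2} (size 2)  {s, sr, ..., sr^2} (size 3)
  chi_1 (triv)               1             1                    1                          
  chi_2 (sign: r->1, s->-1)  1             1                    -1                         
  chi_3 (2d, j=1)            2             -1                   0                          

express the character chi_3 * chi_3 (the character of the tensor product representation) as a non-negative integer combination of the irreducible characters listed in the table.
chi_3 tensor chi_3 = chi_1 + chi_2 + chi_3 (all other irreducibles have multiplicity 0).

The character of a tensor product is the pointwise product (chi_3 * chi_3)(C) = chi_3(C) * chi_3(C):
  {e}: (2)*(2), {r^1, r^2}: (-1)*(-1), {s, sr, ..., sr^2}: (0)*(0)
so (chi_3 * chi_3) takes values
  {e} -> 4, {r^1, r^2} -> 1, {s, sr, ..., sr^2} -> 0.
Now take the inner product of this character with each irreducible chi from the table, <chi_3*chi_3, chi> = (1/6) sum_C |C| (chi_3*chi_3)(C) conj(chi(C)):
  <chi_3*chi_3, chi_1> = (1/6)[1*(4)*conj(1) + 2*(1)*conj(1) + 3*(0)*conj(1)]
      = (1/6)[(4) + (2) + (0)] = 6/6 = 1
  <chi_3*chi_3, chi_2> = (1/6)[1*(4)*conj(1) + 2*(1)*conj(1) + 3*(0)*conj(-1)]
      = (1/6)[(4) + (2) + (0)] = 6/6 = 1
  <chi_3*chi_3, chi_3> = (1/6)[1*(4)*conj(2) + 2*(1)*conj(-1) + 3*(0)*conj(0)]
      = (1/6)[(8) + (-2) + (0)] = 6/6 = 1
Hence the multiplicities are chi_1: 1, chi_2: 1, chi_3: 1. Dimension check: dim(chi_3)*dim(chi_3) = 2*2 = 4 and sum (mult * dim) = 1*1 + 1*1 + 1*2 = 4.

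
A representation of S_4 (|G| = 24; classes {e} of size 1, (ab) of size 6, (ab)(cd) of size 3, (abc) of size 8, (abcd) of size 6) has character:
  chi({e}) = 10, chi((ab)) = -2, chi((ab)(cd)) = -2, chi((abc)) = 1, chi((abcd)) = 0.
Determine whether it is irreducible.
Not irreducible (reducible): <chi, chi> = 6 > 1.

Reasoning: <chi, chi> = (1/|G|) sum_C |C| * |chi(C)|^2 = (1/24)[1*|10|^2 + 6*|-2|^2 + 3*|-2|^2 + 8*|1|^2 + 6*|0|^2]
  = (1/24)[(100) + (24) + (12) + (8) + (0)] = 144/24 = 6.
A character is irreducible iff <chi, chi> = 1, so this representation is reducible.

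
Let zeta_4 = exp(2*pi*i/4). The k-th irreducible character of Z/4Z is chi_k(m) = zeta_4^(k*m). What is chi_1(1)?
chi_1(1) = zeta_4^1 = I

Derivation: chi_1(1) = zeta_4^(1*1) = zeta_4^1. Since zeta_4^4 = 1, this equals zeta_4^1 = exp(2*pi*i*1/4) = I.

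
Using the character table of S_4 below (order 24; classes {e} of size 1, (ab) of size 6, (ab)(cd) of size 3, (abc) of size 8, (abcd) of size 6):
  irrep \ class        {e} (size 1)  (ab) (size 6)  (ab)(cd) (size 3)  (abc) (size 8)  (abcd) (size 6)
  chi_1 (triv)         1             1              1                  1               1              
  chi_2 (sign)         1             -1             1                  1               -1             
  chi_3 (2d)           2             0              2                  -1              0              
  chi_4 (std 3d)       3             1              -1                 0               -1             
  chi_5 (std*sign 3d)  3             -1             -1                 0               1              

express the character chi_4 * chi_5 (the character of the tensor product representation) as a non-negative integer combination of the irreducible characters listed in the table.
chi_4 tensor chi_5 = chi_2 + chi_3 + chi_4 + chi_5 (all other irreducibles have multiplicity 0).

Derivation: The character of a tensor product is the pointwise product (chi_4 * chi_5)(C) = chi_4(C) * chi_5(C):
  {e}: (3)*(3), (ab): (1)*(-1), (ab)(cd): (-1)*(-1), (abc): (0)*(0), (abcd): (-1)*(1)
so (chi_4 * chi_5) takes values
  {e} -> 9, (ab) -> -1, (ab)(cd) -> 1, (abc) -> 0, (abcd) -> -1.
Now take the inner product of this character with each irreducible chi from the table, <chi_4*chi_5, chi> = (1/24) sum_C |C| (chi_4*chi_5)(C) conj(chi(C)):
  <chi_4*chi_5, chi_1> = (1/24)[1*(9)*conj(1) + 6*(-1)*conj(1) + 3*(1)*conj(1) + 8*(0)*conj(1) + 6*(-1)*conj(1)]
      = (1/24)[(9) + (-6) + (3) + (0) + (-6)] = 0/24 = 0
  <chi_4*chi_5, chi_2> = (1/24)[1*(9)*conj(1) + 6*(-1)*conj(-1) + 3*(1)*conj(1) + 8*(0)*conj(1) + 6*(-1)*conj(-1)]
      = (1/24)[(9) + (6) + (3) + (0) + (6)] = 24/24 = 1
  <chi_4*chi_5, chi_3> = (1/24)[1*(9)*conj(2) + 6*(-1)*conj(0) + 3*(1)*conj(2) + 8*(0)*conj(-1) + 6*(-1)*conj(0)]
      = (1/24)[(18) + (0) + (6) + (0) + (0)] = 24/24 = 1
  <chi_4*chi_5, chi_4> = (1/24)[1*(9)*conj(3) + 6*(-1)*conj(1) + 3*(1)*conj(-1) + 8*(0)*conj(0) + 6*(-1)*conj(-1)]
      = (1/24)[(27) + (-6) + (-3) + (0) + (6)] = 24/24 = 1
  <chi_4*chi_5, chi_5> = (1/24)[1*(9)*conj(3) + 6*(-1)*conj(-1) + 3*(1)*conj(-1) + 8*(0)*conj(0) + 6*(-1)*conj(1)]
      = (1/24)[(27) + (6) + (-3) + (0) + (-6)] = 24/24 = 1
Hence the multiplicities are chi_2: 1, chi_3: 1, chi_4: 1, chi_5: 1. Dimension check: dim(chi_4)*dim(chi_5) = 3*3 = 9 and sum (mult * dim) = 1*1 + 1*2 + 1*3 + 1*3 = 9.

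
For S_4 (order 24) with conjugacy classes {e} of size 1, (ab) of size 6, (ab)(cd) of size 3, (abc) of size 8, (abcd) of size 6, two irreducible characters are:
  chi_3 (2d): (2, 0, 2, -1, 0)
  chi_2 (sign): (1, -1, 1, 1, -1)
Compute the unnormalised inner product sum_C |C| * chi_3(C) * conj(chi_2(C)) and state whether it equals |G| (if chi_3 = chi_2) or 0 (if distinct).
Sum = 0; so <chi_3, chi_2> = 0 (distinct irreducibles are orthogonal).

Working: Compute term by term over conjugacy classes (|C| * chi_3(C) * conj(chi_2(C))):
  1*(2)*conj(1) + 6*(0)*conj(-1) + 3*(2)*conj(1) + 8*(-1)*conj(1) + 6*(0)*conj(-1)
  = (2) + (0) + (6) + (-8) + (0)
  = 0.
Dividing by |G| = 24 gives 0/24 = 0, matching the row-orthogonality relation <chi_3, chi_2> = [chi_3 = chi_2].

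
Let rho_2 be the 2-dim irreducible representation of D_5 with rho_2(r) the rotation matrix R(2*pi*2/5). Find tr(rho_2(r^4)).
chi_{rho_2}(r^4) = 2*cos(2*pi*2*4/5) = -sqrt(5)/2 - 1/2

Justification: rho_2(r^4) is rotation by angle 2*pi*2*4/5, whose trace is 2*cos(2*pi*2*4/5) = -sqrt(5)/2 - 1/2.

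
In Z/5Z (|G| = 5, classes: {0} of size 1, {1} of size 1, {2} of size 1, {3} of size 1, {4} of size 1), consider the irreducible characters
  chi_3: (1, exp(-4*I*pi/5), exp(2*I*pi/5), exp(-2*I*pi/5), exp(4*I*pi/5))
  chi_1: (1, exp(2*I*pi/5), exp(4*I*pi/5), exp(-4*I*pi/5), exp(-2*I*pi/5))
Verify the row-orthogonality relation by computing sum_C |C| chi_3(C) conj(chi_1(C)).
Sum = 0; so <chi_3, chi_1> = 0 (distinct irreducibles are orthogonal).

Solution. Compute term by term over conjugacy classes (|C| * chi_3(C) * conj(chi_1(C))):
  1*(1)*conj(1) + 1*(exp(-4*I*pi/5))*conj(exp(2*I*pi/5)) + 1*(exp(2*I*pi/5))*conj(exp(4*I*pi/5)) + 1*(exp(-2*I*pi/5))*conj(exp(-4*I*pi/5)) + 1*(exp(4*I*pi/5))*conj(exp(-2*I*pi/5))
  = (1) + (exp(4*I*pi/5)) + (exp(-2*I*pi/5)) + (exp(2*I*pi/5)) + (exp(-4*I*pi/5))
  = 0.
(Exp terms are combined using exp(i*s)*conj(exp(i*t)) = exp(i*(s-t)), and sums of them are collapsed using the identity that for every m > 1 the m distinct m-th roots of unity sum to 0, e.g. 1 + exp(2*I*pi/3) + exp(-2*I*pi/3) = 0.)
Dividing by |G| = 5 gives 0/5 = 0, matching the row-orthogonality relation <chi_3, chi_1> = [chi_3 = chi_1].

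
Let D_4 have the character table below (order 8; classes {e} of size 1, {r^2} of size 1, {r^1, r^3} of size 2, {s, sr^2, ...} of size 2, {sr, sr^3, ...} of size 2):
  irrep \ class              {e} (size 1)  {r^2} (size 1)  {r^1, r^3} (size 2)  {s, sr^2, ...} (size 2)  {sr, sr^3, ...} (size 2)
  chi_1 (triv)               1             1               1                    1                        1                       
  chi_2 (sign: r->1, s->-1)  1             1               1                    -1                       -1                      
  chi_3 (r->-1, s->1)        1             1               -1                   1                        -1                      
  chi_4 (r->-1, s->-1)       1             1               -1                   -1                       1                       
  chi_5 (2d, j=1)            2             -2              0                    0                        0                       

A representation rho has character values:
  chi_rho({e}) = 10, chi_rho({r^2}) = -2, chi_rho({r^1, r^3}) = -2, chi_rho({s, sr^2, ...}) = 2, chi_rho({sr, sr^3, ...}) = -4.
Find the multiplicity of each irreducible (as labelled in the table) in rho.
Multiplicities: chi_1: 0, chi_2: 1, chi_3: 3, chi_4: 0, chi_5: 3.

Working: Use <chi_rho, chi> = (1/|G|) sum_C |C| * chi_rho(C) * conj(chi(C)) with |G| = 8 for each irreducible chi in the table:
  <chi_rho, chi_1> = (1/8)[1*(10)*conj(1) + 1*(-2)*conj(1) + 2*(-2)*conj(1) + 2*(2)*conj(1) + 2*(-4)*conj(1)]
      = (1/8)[(10) + (-2) + (-4) + (4) + (-8)] = 0/8 = 0
  <chi_rho, chi_2> = (1/8)[1*(10)*conj(1) + 1*(-2)*conj(1) + 2*(-2)*conj(1) + 2*(2)*conj(-1) + 2*(-4)*conj(-1)]
      = (1/8)[(10) + (-2) + (-4) + (-4) + (8)] = 8/8 = 1
  <chi_rho, chi_3> = (1/8)[1*(10)*conj(1) + 1*(-2)*conj(1) + 2*(-2)*conj(-1) + 2*(2)*conj(1) + 2*(-4)*conj(-1)]
      = (1/8)[(10) + (-2) + (4) + (4) + (8)] = 24/8 = 3
  <chi_rho, chi_4> = (1/8)[1*(10)*conj(1) + 1*(-2)*conj(1) + 2*(-2)*conj(-1) + 2*(2)*conj(-1) + 2*(-4)*conj(1)]
      = (1/8)[(10) + (-2) + (4) + (-4) + (-8)] = 0/8 = 0
  <chi_rho, chi_5> = (1/8)[1*(10)*conj(2) + 1*(-2)*conj(-2) + 2*(-2)*conj(0) + 2*(2)*conj(0) + 2*(-4)*conj(0)]
      = (1/8)[(20) + (4) + (0) + (0) + (0)] = 24/8 = 3
Dimension check: dim(rho) = sum (mult * dim) = 0*1 + 1*1 + 3*1 + 0*1 + 3*2 = 10 = chi_rho(e) = 10.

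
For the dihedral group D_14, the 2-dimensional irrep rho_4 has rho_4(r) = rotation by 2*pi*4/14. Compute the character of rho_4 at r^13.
chi_{rho_4}(r^13) = 2*cos(2*pi*4*13/14) = -2*cos(3*pi/7)

Argument: rho_4(r^13) is rotation by angle 2*pi*4*13/14, whose trace is 2*cos(2*pi*4*13/14) = -2*cos(3*pi/7).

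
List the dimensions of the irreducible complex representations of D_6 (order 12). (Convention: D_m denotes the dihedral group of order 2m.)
Dimensions: 1, 1, 1, 1, 2, 2

Solution. There are 6 irreducibles (= number of conjugacy classes). Their dimensions d_i satisfy sum d_i^2 = |G| = 12: 1 + 1 + 1 + 1 + 4 + 4 = 12.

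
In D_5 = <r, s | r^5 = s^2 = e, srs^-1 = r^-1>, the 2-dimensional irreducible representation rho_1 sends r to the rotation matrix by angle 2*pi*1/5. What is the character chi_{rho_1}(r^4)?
chi_{rho_1}(r^4) = 2*cos(2*pi*1*4/5) = -1/2 + sqrt(5)/2

Working: rho_1(r^4) is rotation by angle 2*pi*1*4/5, whose trace is 2*cos(2*pi*1*4/5) = -1/2 + sqrt(5)/2.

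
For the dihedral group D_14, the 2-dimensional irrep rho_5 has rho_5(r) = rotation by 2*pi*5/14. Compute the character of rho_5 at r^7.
chi_{rho_5}(r^7) = 2*cos(2*pi*5*7/14) = -2

Proof sketch: rho_5(r^7) is rotation by angle 2*pi*5*7/14, whose trace is 2*cos(2*pi*5*7/14) = -2.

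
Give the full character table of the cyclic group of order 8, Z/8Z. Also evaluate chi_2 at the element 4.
Character table of Z/8Z (irreps indexed chi_0,...,chi_7 with chi_k(m) = zeta_8^(k*m), zeta_8 = exp(2*pi*i/8)):
  irrep \ class  {0} (size 1)  {1} (size 1)    {2} (size 1)  {3} (size 1)    {4} (size 1)  {5} (size 1)    {6} (size 1)  {7} (size 1)  
  chi_0          1             1               1             1               1             1               1             1             
  chi_1          1             exp(I*pi/4)     I             exp(3*I*pi/4)   -1            exp(-3*I*pi/4)  -I            exp(-I*pi/4)  
  chi_2          1             I               -1            -I              1             I               -1            -I            
  chi_3          1             exp(3*I*pi/4)   -I            exp(I*pi/4)     -1            exp(-I*pi/4)    I             exp(-3*I*pi/4)
  chi_4          1             -1              1             -1              1             -1              1             -1            
  chi_5          1             exp(-3*I*pi/4)  I             exp(-I*pi/4)    -1            exp(I*pi/4)     -I            exp(3*I*pi/4) 
  chi_6          1             -I              -1            I               1             -I              -1            I             
  chi_7          1             exp(-I*pi/4)    -I            exp(-3*I*pi/4)  -1            exp(3*I*pi/4)   I             exp(I*pi/4)   

Spot check: chi_2(4) = zeta_8^(2*4) = zeta_8^8 = 1.

Solution. Z/8Z is abelian, so all 8 irreducible complex representations are 1-dimensional. They are given by chi_k(m) = zeta_8^(k*m) for k = 0,...,7. Row orthogonality: sum_m chi_k(m) conj(chi_l(m)) = 8 * [k = l].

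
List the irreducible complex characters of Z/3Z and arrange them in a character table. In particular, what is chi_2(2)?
Character table of Z/3Z (irreps indexed chi_0,...,chi_2 with chi_k(m) = zeta_3^(k*m), zeta_3 = exp(2*pi*i/3)):
  irrep \ class  {0} (size 1)  {1} (size 1)    {2} (size 1)  
  chi_0          1             1               1             
  chi_1          1             exp(2*I*pi/3)   exp(-2*I*pi/3)
  chi_2          1             exp(-2*I*pi/3)  exp(2*I*pi/3) 

Spot check: chi_2(2) = zeta_3^(2*2) = zeta_3^4 = exp(2*I*pi/3).

Solution. Z/3Z is abelian, so all 3 irreducible complex representations are 1-dimensional. They are given by chi_k(m) = zeta_3^(k*m) for k = 0,...,2. Row orthogonality: sum_m chi_k(m) conj(chi_l(m)) = 3 * [k = l].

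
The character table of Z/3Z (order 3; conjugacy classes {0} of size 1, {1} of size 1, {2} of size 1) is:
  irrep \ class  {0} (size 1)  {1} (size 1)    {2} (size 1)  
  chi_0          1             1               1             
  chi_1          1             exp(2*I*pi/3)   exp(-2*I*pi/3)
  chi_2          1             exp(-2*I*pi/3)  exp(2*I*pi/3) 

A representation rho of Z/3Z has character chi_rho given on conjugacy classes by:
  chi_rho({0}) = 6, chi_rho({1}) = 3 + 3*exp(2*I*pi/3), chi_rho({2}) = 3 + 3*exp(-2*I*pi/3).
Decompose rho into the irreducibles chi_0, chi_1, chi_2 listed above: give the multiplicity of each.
Multiplicities: chi_0: 3, chi_1: 3, chi_2: 0.

Argument: Use <chi_rho, chi> = (1/|G|) sum_C |C| * chi_rho(C) * conj(chi(C)) with |G| = 3 for each irreducible chi in the table:
  <chi_rho, chi_0> = (1/3)[1*(6)*conj(1) + 1*(3 + 3*exp(2*I*pi/3))*conj(1) + 1*(3 + 3*exp(-2*I*pi/3))*conj(1)]
      = (1/3)[(6) + (3 + 3*exp(2*I*pi/3)) + (3 + 3*exp(-2*I*pi/3))] = 9/3 = 3
  <chi_rho, chi_1> = (1/3)[1*(6)*conj(1) + 1*(3 + 3*exp(2*I*pi/3))*conj(exp(2*I*pi/3)) + 1*(3 + 3*exp(-2*I*pi/3))*conj(exp(-2*I*pi/3))]
      = (1/3)[(6) + (3 + 3*exp(-2*I*pi/3)) + (3 + 3*exp(2*I*pi/3))] = 9/3 = 3
  <chi_rho, chi_2> = (1/3)[1*(6)*conj(1) + 1*(3 + 3*exp(2*I*pi/3))*conj(exp(-2*I*pi/3)) + 1*(3 + 3*exp(-2*I*pi/3))*conj(exp(2*I*pi/3))]
      = (1/3)[(6) + (-3) + (-3)] = 0/3 = 0
(Exp terms are combined using exp(i*s)*conj(exp(i*t)) = exp(i*(s-t)), and sums of them are collapsed using the identity that for every m > 1 the m distinct m-th roots of unity sum to 0, e.g. 1 + exp(2*I*pi/3) + exp(-2*I*pi/3) = 0.)
Dimension check: dim(rho) = sum (mult * dim) = 3*1 + 3*1 + 0*1 = 6 = chi_rho(e) = 6.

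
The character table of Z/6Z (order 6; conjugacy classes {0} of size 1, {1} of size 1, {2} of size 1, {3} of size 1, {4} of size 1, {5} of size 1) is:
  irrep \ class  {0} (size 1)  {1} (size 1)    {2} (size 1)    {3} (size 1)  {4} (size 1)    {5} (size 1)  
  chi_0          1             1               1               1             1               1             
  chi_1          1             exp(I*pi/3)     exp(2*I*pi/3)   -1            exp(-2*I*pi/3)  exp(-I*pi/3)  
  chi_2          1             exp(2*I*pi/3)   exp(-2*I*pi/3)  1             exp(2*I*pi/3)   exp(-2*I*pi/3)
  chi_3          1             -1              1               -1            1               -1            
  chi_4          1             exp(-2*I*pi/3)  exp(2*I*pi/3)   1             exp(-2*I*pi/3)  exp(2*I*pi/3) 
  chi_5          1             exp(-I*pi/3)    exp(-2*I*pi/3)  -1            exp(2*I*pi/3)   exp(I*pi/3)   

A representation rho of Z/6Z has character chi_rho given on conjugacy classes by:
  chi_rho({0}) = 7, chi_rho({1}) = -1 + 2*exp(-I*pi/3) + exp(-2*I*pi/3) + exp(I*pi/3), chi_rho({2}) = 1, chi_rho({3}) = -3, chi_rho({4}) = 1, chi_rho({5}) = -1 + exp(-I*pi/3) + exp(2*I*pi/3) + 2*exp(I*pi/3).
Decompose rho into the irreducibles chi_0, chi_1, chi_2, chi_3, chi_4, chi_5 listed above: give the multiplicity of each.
Multiplicities: chi_0: 1, chi_1: 1, chi_2: 0, chi_3: 2, chi_4: 1, chi_5: 2.

Use <chi_rho, chi> = (1/|G|) sum_C |C| * chi_rho(C) * conj(chi(C)) with |G| = 6 for each irreducible chi in the table:
  <chi_rho, chi_0> = (1/6)[1*(7)*conj(1) + 1*(-1 + 2*exp(-I*pi/3) + exp(-2*I*pi/3) + exp(I*pi/3))*conj(1) + 1*(1)*conj(1) + 1*(-3)*conj(1) + 1*(1)*conj(1) + 1*(-1 + exp(-I*pi/3) + exp(2*I*pi/3) + 2*exp(I*pi/3))*conj(1)]
      = (1/6)[(7) + (-1 + 2*exp(-I*pi/3) + exp(-2*I*pi/3) + exp(I*pi/3)) + (1) + (-3) + (1) + (-1 + exp(-I*pi/3) + exp(2*I*pi/3) + 2*exp(I*pi/3))] = 6/6 = 1
  <chi_rho, chi_1> = (1/6)[1*(7)*conj(1) + 1*(-1 + 2*exp(-I*pi/3) + exp(-2*I*pi/3) + exp(I*pi/3))*conj(exp(I*pi/3)) + 1*(1)*conj(exp(2*I*pi/3)) + 1*(-3)*conj(-1) + 1*(1)*conj(exp(-2*I*pi/3)) + 1*(-1 + exp(-I*pi/3) + exp(2*I*pi/3) + 2*exp(I*pi/3))*conj(exp(-I*pi/3))]
      = (1/6)[(7) + (2*exp(-2*I*pi/3) - exp(-I*pi/3)) + (2 + 3*exp(-2*I*pi/3) + 2*exp(2*I*pi/3)) + (3) + (2 + 2*exp(-2*I*pi/3) + 3*exp(2*I*pi/3)) + (-exp(I*pi/3) + 2*exp(2*I*pi/3))] = 6/6 = 1
  <chi_rho, chi_2> = (1/6)[1*(7)*conj(1) + 1*(-1 + 2*exp(-I*pi/3) + exp(-2*I*pi/3) + exp(I*pi/3))*conj(exp(2*I*pi/3)) + 1*(1)*conj(exp(-2*I*pi/3)) + 1*(-3)*conj(1) + 1*(1)*conj(exp(2*I*pi/3)) + 1*(-1 + exp(-I*pi/3) + exp(2*I*pi/3) + 2*exp(I*pi/3))*conj(exp(-2*I*pi/3))]
      = (1/6)[(7) + (-2 + exp(-I*pi/3) + exp(2*I*pi/3) - exp(-2*I*pi/3)) + (2 + 2*exp(-2*I*pi/3) + 3*exp(2*I*pi/3)) + (-3) + (2 + 3*exp(-2*I*pi/3) + 2*exp(2*I*pi/3)) + (-2 + exp(-2*I*pi/3) - exp(2*I*pi/3) + exp(I*pi/3))] = 0/6 = 0
  <chi_rho, chi_3> = (1/6)[1*(7)*conj(1) + 1*(-1 + 2*exp(-I*pi/3) + exp(-2*I*pi/3) + exp(I*pi/3))*conj(-1) + 1*(1)*conj(1) + 1*(-3)*conj(-1) + 1*(1)*conj(1) + 1*(-1 + exp(-I*pi/3) + exp(2*I*pi/3) + 2*exp(I*pi/3))*conj(-1)]
      = (1/6)[(7) + (1 - exp(I*pi/3) - exp(-2*I*pi/3) - 2*exp(-I*pi/3)) + (1) + (3) + (1) + (1 - 2*exp(I*pi/3) - exp(2*I*pi/3) - exp(-I*pi/3))] = 12/6 = 2
  <chi_rho, chi_4> = (1/6)[1*(7)*conj(1) + 1*(-1 + 2*exp(-I*pi/3) + exp(-2*I*pi/3) + exp(I*pi/3))*conj(exp(-2*I*pi/3)) + 1*(1)*conj(exp(2*I*pi/3)) + 1*(-3)*conj(1) + 1*(1)*conj(exp(-2*I*pi/3)) + 1*(-1 + exp(-I*pi/3) + exp(2*I*pi/3) + 2*exp(I*pi/3))*conj(exp(2*I*pi/3))]
      = (1/6)[(7) + (-exp(2*I*pi/3) + 2*exp(I*pi/3)) + (2 + 3*exp(-2*I*pi/3) + 2*exp(2*I*pi/3)) + (-3) + (2 + 2*exp(-2*I*pi/3) + 3*exp(2*I*pi/3)) + (2*exp(-I*pi/3) - exp(-2*I*pi/3))] = 6/6 = 1
  <chi_rho, chi_5> = (1/6)[1*(7)*conj(1) + 1*(-1 + 2*exp(-I*pi/3) + exp(-2*I*pi/3) + exp(I*pi/3))*conj(exp(-I*pi/3)) + 1*(1)*conj(exp(-2*I*pi/3)) + 1*(-3)*conj(-1) + 1*(1)*conj(exp(2*I*pi/3)) + 1*(-1 + exp(-I*pi/3) + exp(2*I*pi/3) + 2*exp(I*pi/3))*conj(exp(I*pi/3))]
      = (1/6)[(7) + (2 - exp(I*pi/3) + exp(-I*pi/3) + exp(2*I*pi/3)) + (2 + 2*exp(-2*I*pi/3) + 3*exp(2*I*pi/3)) + (3) + (2 + 3*exp(-2*I*pi/3) + 2*exp(2*I*pi/3)) + (2 + exp(-2*I*pi/3) - exp(-I*pi/3) + exp(I*pi/3))] = 12/6 = 2
(Exp terms are combined using exp(i*s)*conj(exp(i*t)) = exp(i*(s-t)), and sums of them are collapsed using the identity that for every m > 1 the m distinct m-th roots of unity sum to 0, e.g. 1 + exp(2*I*pi/3) + exp(-2*I*pi/3) = 0.)
Dimension check: dim(rho) = sum (mult * dim) = 1*1 + 1*1 + 0*1 + 2*1 + 1*1 + 2*1 = 7 = chi_rho(e) = 7.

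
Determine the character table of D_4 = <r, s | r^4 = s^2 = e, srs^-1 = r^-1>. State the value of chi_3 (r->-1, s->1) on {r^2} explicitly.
Conjugacy classes: {e} of size 1, {r^2} of size 1, {r^1, r^3} of size 2, {s, sr^2, ...} of size 2, {sr, sr^3, ...} of size 2.
Character table:
  irrep \ class              {e} (size 1)  {r^2} (size 1)  {r^1, r^3} (size 2)  {s, sr^2, ...} (size 2)  {sr, sr^3, ...} (size 2)
  chi_1 (triv)               1             1               1                    1                        1                       
  chi_2 (sign: r->1, s->-1)  1             1               1                    -1                       -1                      
  chi_3 (r->-1, s->1)        1             1               -1                   1                        -1                      
  chi_4 (r->-1, s->-1)       1             1               -1                   -1                       1                       
  chi_5 (2d, j=1)            2             -2              0                    0                        0                       

Spot check: chi_3 (r->-1, s->1) on {r^2} = 1.

Argument: D_4 has order 2*4 = 8 with 5 conjugacy classes, hence 5 irreducibles. Sum of squared dims 1 + 1 + 1 + 1 + 4 = 8 = |G|. Linear characters come from the abelianisation; the 2-dimensional irreps have character r^k -> 2*cos(2*pi*j*k/4), reflections -> 0.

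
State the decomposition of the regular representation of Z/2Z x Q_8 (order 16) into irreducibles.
Each irreducible V_i of dimension d_i appears with multiplicity d_i, i.e. rho_reg = (direct sum over all irreducibles V_i) d_i V_i. The irreducible dimensions for Z/2Z x Q_8 are 1, 1, 1, 1, 1, 1, 1, 1, 2, 2: 8 irreducibles of dimension 1, each with multiplicity 1; 2 irreducibles of dimension 2, each with multiplicity 2. Total dimension 8*1*1 + 2*2*2 = 16 = |G|.

Derivation: General theorem: in the regular representation of a finite group G, each irreducible appears with multiplicity equal to its dimension. Check: dim(rho_reg) = sum d_i^2 = 1 + 1 + 1 + 1 + 1 + 1 + 1 + 1 + 4 + 4 = 16 = |G|.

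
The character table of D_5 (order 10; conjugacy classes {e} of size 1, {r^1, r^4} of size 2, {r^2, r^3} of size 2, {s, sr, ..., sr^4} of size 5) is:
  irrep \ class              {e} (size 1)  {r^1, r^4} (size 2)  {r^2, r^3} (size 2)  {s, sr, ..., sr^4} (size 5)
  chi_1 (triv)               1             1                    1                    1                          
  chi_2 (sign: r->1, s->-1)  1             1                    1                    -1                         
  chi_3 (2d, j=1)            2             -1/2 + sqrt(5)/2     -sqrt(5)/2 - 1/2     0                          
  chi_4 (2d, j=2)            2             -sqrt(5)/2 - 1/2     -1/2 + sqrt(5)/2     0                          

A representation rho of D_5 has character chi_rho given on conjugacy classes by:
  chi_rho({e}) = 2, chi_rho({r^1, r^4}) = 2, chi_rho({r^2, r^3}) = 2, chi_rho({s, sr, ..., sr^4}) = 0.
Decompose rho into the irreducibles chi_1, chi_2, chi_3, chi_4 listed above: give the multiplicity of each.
Multiplicities: chi_1: 1, chi_2: 1, chi_3: 0, chi_4: 0.

Explanation: Use <chi_rho, chi> = (1/|G|) sum_C |C| * chi_rho(C) * conj(chi(C)) with |G| = 10 for each irreducible chi in the table:
  <chi_rho, chi_1> = (1/10)[1*(2)*conj(1) + 2*(2)*conj(1) + 2*(2)*conj(1) + 5*(0)*conj(1)]
      = (1/10)[(2) + (4) + (4) + (0)] = 10/10 = 1
  <chi_rho, chi_2> = (1/10)[1*(2)*conj(1) + 2*(2)*conj(1) + 2*(2)*conj(1) + 5*(0)*conj(-1)]
      = (1/10)[(2) + (4) + (4) + (0)] = 10/10 = 1
  <chi_rho, chi_3> = (1/10)[1*(2)*conj(2) + 2*(2)*conj(-1/2 + sqrt(5)/2) + 2*(2)*conj(-sqrt(5)/2 - 1/2) + 5*(0)*conj(0)]
      = (1/10)[(4) + (-2 + 2*sqrt(5)) + (-2*sqrt(5) - 2) + (0)] = 0/10 = 0
  <chi_rho, chi_4> = (1/10)[1*(2)*conj(2) + 2*(2)*conj(-sqrt(5)/2 - 1/2) + 2*(2)*conj(-1/2 + sqrt(5)/2) + 5*(0)*conj(0)]
      = (1/10)[(4) + (-2*sqrt(5) - 2) + (-2 + 2*sqrt(5)) + (0)] = 0/10 = 0
Dimension check: dim(rho) = sum (mult * dim) = 1*1 + 1*1 + 0*2 + 0*2 = 2 = chi_rho(e) = 2.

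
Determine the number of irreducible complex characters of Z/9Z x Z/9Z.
81

Justification: The number of irreducible complex representations of a finite group equals its number of conjugacy classes. Z/9Z x Z/9Z is abelian of order 81, so every element is its own conjugacy class: 81 classes, so Z/9Z x Z/9Z (order 81) has exactly 81 irreducible complex representations.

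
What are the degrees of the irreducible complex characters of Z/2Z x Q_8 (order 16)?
Dimensions: 1, 1, 1, 1, 1, 1, 1, 1, 2, 2

Details: There are 10 irreducibles (= number of conjugacy classes). Their dimensions d_i satisfy sum d_i^2 = |G| = 16: 1 + 1 + 1 + 1 + 1 + 1 + 1 + 1 + 4 + 4 = 16. (For the product with Z/2Z: each of the 2 1-dim characters of Z/2Z tensors with each irrep of Q_8, giving 2 copies of each Q_8-dimension.)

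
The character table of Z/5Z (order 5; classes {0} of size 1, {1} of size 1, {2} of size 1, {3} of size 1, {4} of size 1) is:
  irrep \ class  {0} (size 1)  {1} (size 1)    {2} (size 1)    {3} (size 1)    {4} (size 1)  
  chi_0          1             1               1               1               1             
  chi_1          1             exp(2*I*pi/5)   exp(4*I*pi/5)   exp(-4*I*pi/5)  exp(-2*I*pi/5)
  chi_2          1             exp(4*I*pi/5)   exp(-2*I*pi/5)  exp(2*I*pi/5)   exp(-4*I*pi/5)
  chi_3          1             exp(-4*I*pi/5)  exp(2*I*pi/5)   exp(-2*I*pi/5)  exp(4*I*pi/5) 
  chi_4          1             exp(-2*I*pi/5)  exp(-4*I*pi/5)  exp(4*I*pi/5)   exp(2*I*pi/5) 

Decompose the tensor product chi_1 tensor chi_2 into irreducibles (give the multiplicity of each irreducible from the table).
chi_1 tensor chi_2 = chi_3 (all other irreducibles have multiplicity 0).

Derivation: The character of a tensor product is the pointwise product (chi_1 * chi_2)(C) = chi_1(C) * chi_2(C):
  {0}: (1)*(1), {1}: (exp(2*I*pi/5))*(exp(4*I*pi/5)), {2}: (exp(4*I*pi/5))*(exp(-2*I*pi/5)), {3}: (exp(-4*I*pi/5))*(exp(2*I*pi/5)), {4}: (exp(-2*I*pi/5))*(exp(-4*I*pi/5))
so (chi_1 * chi_2) takes values
  {0} -> 1, {1} -> exp(-4*I*pi/5), {2} -> exp(2*I*pi/5), {3} -> exp(-2*I*pi/5), {4} -> exp(4*I*pi/5).
Now take the inner product of this character with each irreducible chi from the table, <chi_1*chi_2, chi> = (1/5) sum_C |C| (chi_1*chi_2)(C) conj(chi(C)):
  <chi_1*chi_2, chi_0> = (1/5)[1*(1)*conj(1) + 1*(exp(-4*I*pi/5))*conj(1) + 1*(exp(2*I*pi/5))*conj(1) + 1*(exp(-2*I*pi/5))*conj(1) + 1*(exp(4*I*pi/5))*conj(1)]
      = (1/5)[(1) + (exp(-4*I*pi/5)) + (exp(2*I*pi/5)) + (exp(-2*I*pi/5)) + (exp(4*I*pi/5))] = 0/5 = 0
  <chi_1*chi_2, chi_1> = (1/5)[1*(1)*conj(1) + 1*(exp(-4*I*pi/5))*conj(exp(2*I*pi/5)) + 1*(exp(2*I*pi/5))*conj(exp(4*I*pi/5)) + 1*(exp(-2*I*pi/5))*conj(exp(-4*I*pi/5)) + 1*(exp(4*I*pi/5))*conj(exp(-2*I*pi/5))]
      = (1/5)[(1) + (exp(4*I*pi/5)) + (exp(-2*I*pi/5)) + (exp(2*I*pi/5)) + (exp(-4*I*pi/5))] = 0/5 = 0
  <chi_1*chi_2, chi_2> = (1/5)[1*(1)*conj(1) + 1*(exp(-4*I*pi/5))*conj(exp(4*I*pi/5)) + 1*(exp(2*I*pi/5))*conj(exp(-2*I*pi/5)) + 1*(exp(-2*I*pi/5))*conj(exp(2*I*pi/5)) + 1*(exp(4*I*pi/5))*conj(exp(-4*I*pi/5))]
      = (1/5)[(1) + (exp(2*I*pi/5)) + (exp(4*I*pi/5)) + (exp(-4*I*pi/5)) + (exp(-2*I*pi/5))] = 0/5 = 0
  <chi_1*chi_2, chi_3> = (1/5)[1*(1)*conj(1) + 1*(exp(-4*I*pi/5))*conj(exp(-4*I*pi/5)) + 1*(exp(2*I*pi/5))*conj(exp(2*I*pi/5)) + 1*(exp(-2*I*pi/5))*conj(exp(-2*I*pi/5)) + 1*(exp(4*I*pi/5))*conj(exp(4*I*pi/5))]
      = (1/5)[(1) + (1) + (1) + (1) + (1)] = 5/5 = 1
  <chi_1*chi_2, chi_4> = (1/5)[1*(1)*conj(1) + 1*(exp(-4*I*pi/5))*conj(exp(-2*I*pi/5)) + 1*(exp(2*I*pi/5))*conj(exp(-4*I*pi/5)) + 1*(exp(-2*I*pi/5))*conj(exp(4*I*pi/5)) + 1*(exp(4*I*pi/5))*conj(exp(2*I*pi/5))]
      = (1/5)[(1) + (exp(-2*I*pi/5)) + (exp(-4*I*pi/5)) + (exp(4*I*pi/5)) + (exp(2*I*pi/5))] = 0/5 = 0
(Exp terms are combined using exp(i*s)*conj(exp(i*t)) = exp(i*(s-t)), and sums of them are collapsed using the identity that for every m > 1 the m distinct m-th roots of unity sum to 0, e.g. 1 + exp(2*I*pi/3) + exp(-2*I*pi/3) = 0.)
Hence the multiplicities are chi_3: 1. Dimension check: dim(chi_1)*dim(chi_2) = 1*1 = 1 and sum (mult * dim) = 1*1 = 1.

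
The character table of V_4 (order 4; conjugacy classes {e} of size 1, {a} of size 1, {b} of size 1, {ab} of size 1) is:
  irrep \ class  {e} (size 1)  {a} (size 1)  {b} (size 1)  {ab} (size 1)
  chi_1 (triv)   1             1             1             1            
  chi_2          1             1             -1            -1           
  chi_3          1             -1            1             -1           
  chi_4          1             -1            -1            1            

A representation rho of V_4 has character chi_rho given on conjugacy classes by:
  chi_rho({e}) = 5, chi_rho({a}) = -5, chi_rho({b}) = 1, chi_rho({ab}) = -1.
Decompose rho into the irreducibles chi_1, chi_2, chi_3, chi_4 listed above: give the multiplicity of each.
Multiplicities: chi_1: 0, chi_2: 0, chi_3: 3, chi_4: 2.

Justification: Use <chi_rho, chi> = (1/|G|) sum_C |C| * chi_rho(C) * conj(chi(C)) with |G| = 4 for each irreducible chi in the table:
  <chi_rho, chi_1> = (1/4)[1*(5)*conj(1) + 1*(-5)*conj(1) + 1*(1)*conj(1) + 1*(-1)*conj(1)]
      = (1/4)[(5) + (-5) + (1) + (-1)] = 0/4 = 0
  <chi_rho, chi_2> = (1/4)[1*(5)*conj(1) + 1*(-5)*conj(1) + 1*(1)*conj(-1) + 1*(-1)*conj(-1)]
      = (1/4)[(5) + (-5) + (-1) + (1)] = 0/4 = 0
  <chi_rho, chi_3> = (1/4)[1*(5)*conj(1) + 1*(-5)*conj(-1) + 1*(1)*conj(1) + 1*(-1)*conj(-1)]
      = (1/4)[(5) + (5) + (1) + (1)] = 12/4 = 3
  <chi_rho, chi_4> = (1/4)[1*(5)*conj(1) + 1*(-5)*conj(-1) + 1*(1)*conj(-1) + 1*(-1)*conj(1)]
      = (1/4)[(5) + (5) + (-1) + (-1)] = 8/4 = 2
Dimension check: dim(rho) = sum (mult * dim) = 0*1 + 0*1 + 3*1 + 2*1 = 5 = chi_rho(e) = 5.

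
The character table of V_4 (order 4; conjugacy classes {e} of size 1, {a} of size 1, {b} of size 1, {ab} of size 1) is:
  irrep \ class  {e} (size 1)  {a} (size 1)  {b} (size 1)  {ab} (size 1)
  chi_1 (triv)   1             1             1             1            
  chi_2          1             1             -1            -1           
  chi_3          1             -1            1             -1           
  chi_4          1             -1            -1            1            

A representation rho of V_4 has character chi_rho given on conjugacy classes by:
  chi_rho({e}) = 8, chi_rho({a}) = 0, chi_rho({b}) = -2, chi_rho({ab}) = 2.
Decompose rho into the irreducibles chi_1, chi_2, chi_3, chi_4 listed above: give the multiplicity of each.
Multiplicities: chi_1: 2, chi_2: 2, chi_3: 1, chi_4: 3.

Working: Use <chi_rho, chi> = (1/|G|) sum_C |C| * chi_rho(C) * conj(chi(C)) with |G| = 4 for each irreducible chi in the table:
  <chi_rho, chi_1> = (1/4)[1*(8)*conj(1) + 1*(0)*conj(1) + 1*(-2)*conj(1) + 1*(2)*conj(1)]
      = (1/4)[(8) + (0) + (-2) + (2)] = 8/4 = 2
  <chi_rho, chi_2> = (1/4)[1*(8)*conj(1) + 1*(0)*conj(1) + 1*(-2)*conj(-1) + 1*(2)*conj(-1)]
      = (1/4)[(8) + (0) + (2) + (-2)] = 8/4 = 2
  <chi_rho, chi_3> = (1/4)[1*(8)*conj(1) + 1*(0)*conj(-1) + 1*(-2)*conj(1) + 1*(2)*conj(-1)]
      = (1/4)[(8) + (0) + (-2) + (-2)] = 4/4 = 1
  <chi_rho, chi_4> = (1/4)[1*(8)*conj(1) + 1*(0)*conj(-1) + 1*(-2)*conj(-1) + 1*(2)*conj(1)]
      = (1/4)[(8) + (0) + (2) + (2)] = 12/4 = 3
Dimension check: dim(rho) = sum (mult * dim) = 2*1 + 2*1 + 1*1 + 3*1 = 8 = chi_rho(e) = 8.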